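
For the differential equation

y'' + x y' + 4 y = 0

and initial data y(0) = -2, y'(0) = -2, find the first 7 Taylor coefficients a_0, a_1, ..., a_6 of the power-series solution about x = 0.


Ansatz: y(x) = sum_{n>=0} a_n x^n, so y'(x) = sum_{n>=1} n a_n x^(n-1) and y''(x) = sum_{n>=2} n(n-1) a_n x^(n-2).
Substitute into P(x) y'' + Q(x) y' + R(x) y = 0 with P(x) = 1, Q(x) = x, R(x) = 4, and match powers of x.
Initial conditions: a_0 = -2, a_1 = -2.
Setting the coefficient of each power of x to zero and solving order by order (substituting the coefficients already found):
  x^0: 2 a_2 + 4 a_0 = 0  ->  2 a_2 = -4 a_0 = 8  ->  a_2 = 4
  x^1: 6 a_3 + 5 a_1 = 0  ->  6 a_3 = -5 a_1 = 10  ->  a_3 = 5/3
  x^2: 12 a_4 + 6 a_2 = 0  ->  12 a_4 = -6 a_2 = -24  ->  a_4 = -2
  x^3: 20 a_5 + 7 a_3 = 0  ->  20 a_5 = -7 a_3 = -35/3  ->  a_5 = -7/12
  x^4: 30 a_6 + 8 a_4 = 0  ->  30 a_6 = -8 a_4 = 16  ->  a_6 = 8/15
Truncated series: y(x) = -2 - 2 x + 4 x^2 + (5/3) x^3 - 2 x^4 - (7/12) x^5 + (8/15) x^6 + O(x^7).

a_0 = -2; a_1 = -2; a_2 = 4; a_3 = 5/3; a_4 = -2; a_5 = -7/12; a_6 = 8/15


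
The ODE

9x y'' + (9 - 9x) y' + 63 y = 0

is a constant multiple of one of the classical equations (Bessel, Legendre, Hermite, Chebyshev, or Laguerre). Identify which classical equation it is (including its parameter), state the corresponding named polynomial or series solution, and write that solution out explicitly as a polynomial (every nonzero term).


All three coefficients share the factor 9; dividing through by 9 gives  x y'' + (1 - x) y' + 7 y = 0.
This matches the Laguerre equation x y'' + (1 - x) y' + n y = 0 with n = 7; the polynomial solution is L_7(x).
With y = sum_k a_k x^k, matching x^k gives (k+1)k a_{k+1} + (k+1) a_{k+1} - k a_k + n a_k = 0, i.e. (k+1)^2 a_{k+1} = (k - n) a_k = (k - 7) a_k. The right side vanishes at k = 7, so the series terminates at degree 7.
Standard normalization L_n(0) = 1 gives a_0 = 1. Work upward with a_{k+1} = (k - 7) a_k / (k+1)^2:
  a_1 = (0 - 7)(1) / 1^2 = -7/1 = -7
  a_2 = (1 - 7)(-7) / 2^2 = 42/4 = 21/2
  a_3 = (2 - 7)(21/2) / 3^2 = (-105/2)/9 = -35/6
  a_4 = (3 - 7)(-35/6) / 4^2 = (70/3)/16 = 35/24
  a_5 = (4 - 7)(35/24) / 5^2 = (-35/8)/25 = -7/40
  a_6 = (5 - 7)(-7/40) / 6^2 = (7/20)/36 = 7/720
  a_7 = (6 - 7)(7/720) / 7^2 = (-7/720)/49 = -1/5040
Hence L_7(x) = -x^7/5040 + 7 x^6/720 - 7 x^5/40 + 35 x^4/24 - 35 x^3/6 + 21 x^2/2 - 7 x + 1.

L_7(x); series = -x^7/5040 + 7 x^6/720 - 7 x^5/40 + 35 x^4/24 - 35 x^3/6 + 21 x^2/2 - 7 x + 1


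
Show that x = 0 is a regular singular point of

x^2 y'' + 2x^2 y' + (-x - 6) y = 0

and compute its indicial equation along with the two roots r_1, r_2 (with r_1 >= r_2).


Divide by x^2 to reach normal form y'' + P_1(x) y' + P_2(x) y = 0 with P_1(x) = 2 and P_2(x) = -1/x - 6/x^2.
x = 0 is a singular point because the y-coefficient -1/x - 6/x^2 has a pole at x = 0.
It is a regular singular point because x P_1(x) = p(x) = 2x and x^2 P_2(x) = q(x) = -x - 6 are polynomials, hence analytic at x = 0.
p(0) = 0,  q(0) = -6.
Indicial equation: r(r-1) + p(0) r + q(0) = 0, i.e. r^2 + (p(0) - 1) r + q(0) = 0, i.e. r^2 - 1 r - 6 = 0.
Discriminant: (-1)^2 - 4(-6) = 25, so r = (1 ± 5)/2.
Solving: r_1 = 3, r_2 = -2.

indicial: r^2 - 1 r - 6 = 0; roots r_1 = 3, r_2 = -2


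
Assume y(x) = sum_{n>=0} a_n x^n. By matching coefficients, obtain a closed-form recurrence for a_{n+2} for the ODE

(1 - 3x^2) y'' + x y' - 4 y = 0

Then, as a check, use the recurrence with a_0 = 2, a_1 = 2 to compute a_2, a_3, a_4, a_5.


Substitute y = sum_n a_n x^n.
(1 - 3 x^2) y'' contributes (n+2)(n+1) a_{n+2} - 3 n(n-1) a_n at x^n.
x y'(x) contributes n a_n at x^n.
-4 y(x) contributes -4 a_n at x^n.
Matching x^n: (n+2)(n+1) a_{n+2} + (-3 n(n-1) + n - 4) a_n = 0.
Thus a_{n+2} = (3 n(n-1) - n + 4) / ((n+1)(n+2)) * a_n.

Check with a_0 = 2, a_1 = 2 (apply the recurrence for n = 0, 1, 2, 3): a_0 = 2, a_1 = 2, a_2 = 4, a_3 = 1, a_4 = 8/3, a_5 = 19/20.

a_(n+2) = (3 n(n-1) - n + 4) / ((n+1)(n+2)) * a_n; check: a_0 = 2, a_1 = 2, a_2 = 4, a_3 = 1, a_4 = 8/3, a_5 = 19/20


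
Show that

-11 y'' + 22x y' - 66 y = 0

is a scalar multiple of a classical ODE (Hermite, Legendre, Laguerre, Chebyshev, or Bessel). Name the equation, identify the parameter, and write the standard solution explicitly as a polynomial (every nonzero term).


All three coefficients share the factor -11; dividing through by -11 gives  y'' - 2x y' + 6 y = 0.
This matches the Hermite equation y'' - 2x y' + 2n y = 0 with 2n = 6, so n = 3; the polynomial solution is H_3(x).
With y = sum_k a_k x^k, matching x^k gives (k+2)(k+1) a_{k+2} = 2(k - n) a_k = 2(k - 3) a_k. The right side vanishes at k = 3, so the series with the parity of 3 terminates at degree 3.
Standard normalization: leading coefficient of H_n is 2^n, so a_3 = 2^3 = 8. Work downward with a_k = (k+1)(k+2) a_{k+2} / (2(k - n)):
  a_1 = (2)(3)(8) / (2(1 - 3)) = 48/(-4) = -12
Hence H_3(x) = 8 x^3 - 12 x.

H_3(x); series = 8 x^3 - 12 x


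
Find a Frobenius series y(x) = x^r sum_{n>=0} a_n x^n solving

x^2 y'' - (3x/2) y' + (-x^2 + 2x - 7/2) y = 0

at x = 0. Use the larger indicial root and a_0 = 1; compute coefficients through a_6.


Write in Frobenius form y'' + (p(x)/x) y' + (q(x)/x^2) y = 0:
  p(x) = -3/2,  q(x) = -x^2 + 2x - 7/2.
Indicial equation: r(r-1) + (-3/2) r + (-7/2) = 0 -> roots r_1 = 7/2, r_2 = -1.
Take r = r_1 = 7/2. Let y(x) = x^r sum_{n>=0} a_n x^n with a_0 = 1.
Substitute y = x^r sum a_n x^n and match x^{r+n}. The recurrence is
  D(n) a_n + 2 a_{n-1} - 1 a_{n-2} = 0,  where D(n) = (r+n)(r+n-1) + (-3/2)(r+n) + (-7/2).
  a_n = [-2 a_{n-1} + 1 a_{n-2}] / D(n).
Since the indicial polynomial factors as (r - r_1)(r - r_2), D(n) = (r_1 + n - r_1)(r_1 + n - r_2) = n(n + 9/2).
Evaluating step by step (a_0 = 1):
  n = 1: D(1) = 1(1 + 9/2) = 11/2; numerator = -2(1) = -2; a_1 = (-2)/(11/2) = -4/11
  n = 2: D(2) = 2(2 + 9/2) = 13; numerator = -2(-4/11) + 1(1) = 19/11; a_2 = (19/11)/(13) = 19/143
  n = 3: D(3) = 3(3 + 9/2) = 45/2; numerator = -2(19/143) + 1(-4/11) = -90/143; a_3 = (-90/143)/(45/2) = -4/143
  n = 4: D(4) = 4(4 + 9/2) = 34; numerator = -2(-4/143) + 1(19/143) = 27/143; a_4 = (27/143)/(34) = 27/4862
  n = 5: D(5) = 5(5 + 9/2) = 95/2; numerator = -2(27/4862) + 1(-4/143) = -95/2431; a_5 = (-95/2431)/(95/2) = -2/2431
  n = 6: D(6) = 6(6 + 9/2) = 63; numerator = -2(-2/2431) + 1(27/4862) = 35/4862; a_6 = (35/4862)/(63) = 5/43758

r = 7/2; a_0 = 1; a_1 = -4/11; a_2 = 19/143; a_3 = -4/143; a_4 = 27/4862; a_5 = -2/2431; a_6 = 5/43758


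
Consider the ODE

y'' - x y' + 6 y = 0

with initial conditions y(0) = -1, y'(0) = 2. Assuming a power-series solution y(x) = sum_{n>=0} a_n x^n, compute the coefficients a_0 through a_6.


Ansatz: y(x) = sum_{n>=0} a_n x^n, so y'(x) = sum_{n>=1} n a_n x^(n-1) and y''(x) = sum_{n>=2} n(n-1) a_n x^(n-2).
Substitute into P(x) y'' + Q(x) y' + R(x) y = 0 with P(x) = 1, Q(x) = -x, R(x) = 6, and match powers of x.
Initial conditions: a_0 = -1, a_1 = 2.
Setting the coefficient of each power of x to zero and solving order by order (substituting the coefficients already found):
  x^0: 2 a_2 + 6 a_0 = 0  ->  2 a_2 = -6 a_0 = 6  ->  a_2 = 3
  x^1: 6 a_3 + 5 a_1 = 0  ->  6 a_3 = -5 a_1 = -10  ->  a_3 = -5/3
  x^2: 12 a_4 + 4 a_2 = 0  ->  12 a_4 = -4 a_2 = -12  ->  a_4 = -1
  x^3: 20 a_5 + 3 a_3 = 0  ->  20 a_5 = -3 a_3 = 5  ->  a_5 = 1/4
  x^4: 30 a_6 + 2 a_4 = 0  ->  30 a_6 = -2 a_4 = 2  ->  a_6 = 1/15
Truncated series: y(x) = -1 + 2 x + 3 x^2 - (5/3) x^3 - x^4 + (1/4) x^5 + (1/15) x^6 + O(x^7).

a_0 = -1; a_1 = 2; a_2 = 3; a_3 = -5/3; a_4 = -1; a_5 = 1/4; a_6 = 1/15


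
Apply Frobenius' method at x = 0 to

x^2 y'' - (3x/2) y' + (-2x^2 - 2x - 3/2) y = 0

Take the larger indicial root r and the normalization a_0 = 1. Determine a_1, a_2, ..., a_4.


Write in Frobenius form y'' + (p(x)/x) y' + (q(x)/x^2) y = 0:
  p(x) = -3/2,  q(x) = -2x^2 - 2x - 3/2.
Indicial equation: r(r-1) + (-3/2) r + (-3/2) = 0 -> roots r_1 = 3, r_2 = -1/2.
Take r = r_1 = 3. Let y(x) = x^r sum_{n>=0} a_n x^n with a_0 = 1.
Substitute y = x^r sum a_n x^n and match x^{r+n}. The recurrence is
  D(n) a_n - 2 a_{n-1} - 2 a_{n-2} = 0,  where D(n) = (r+n)(r+n-1) + (-3/2)(r+n) + (-3/2).
  a_n = [2 a_{n-1} + 2 a_{n-2}] / D(n).
Since the indicial polynomial factors as (r - r_1)(r - r_2), D(n) = (r_1 + n - r_1)(r_1 + n - r_2) = n(n + 7/2).
Evaluating step by step (a_0 = 1):
  n = 1: D(1) = 1(1 + 7/2) = 9/2; numerator = 2(1) = 2; a_1 = (2)/(9/2) = 4/9
  n = 2: D(2) = 2(2 + 7/2) = 11; numerator = 2(4/9) + 2(1) = 26/9; a_2 = (26/9)/(11) = 26/99
  n = 3: D(3) = 3(3 + 7/2) = 39/2; numerator = 2(26/99) + 2(4/9) = 140/99; a_3 = (140/99)/(39/2) = 280/3861
  n = 4: D(4) = 4(4 + 7/2) = 30; numerator = 2(280/3861) + 2(26/99) = 2588/3861; a_4 = (2588/3861)/(30) = 1294/57915

r = 3; a_0 = 1; a_1 = 4/9; a_2 = 26/99; a_3 = 280/3861; a_4 = 1294/57915


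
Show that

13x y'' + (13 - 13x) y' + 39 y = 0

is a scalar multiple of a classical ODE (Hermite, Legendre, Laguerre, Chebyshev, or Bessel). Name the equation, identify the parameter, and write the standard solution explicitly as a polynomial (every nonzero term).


All three coefficients share the factor 13; dividing through by 13 gives  x y'' + (1 - x) y' + 3 y = 0.
This matches the Laguerre equation x y'' + (1 - x) y' + n y = 0 with n = 3; the polynomial solution is L_3(x).
With y = sum_k a_k x^k, matching x^k gives (k+1)k a_{k+1} + (k+1) a_{k+1} - k a_k + n a_k = 0, i.e. (k+1)^2 a_{k+1} = (k - n) a_k = (k - 3) a_k. The right side vanishes at k = 3, so the series terminates at degree 3.
Standard normalization L_n(0) = 1 gives a_0 = 1. Work upward with a_{k+1} = (k - 3) a_k / (k+1)^2:
  a_1 = (0 - 3)(1) / 1^2 = -3/1 = -3
  a_2 = (1 - 3)(-3) / 2^2 = 6/4 = 3/2
  a_3 = (2 - 3)(3/2) / 3^2 = (-3/2)/9 = -1/6
Hence L_3(x) = -x^3/6 + 3 x^2/2 - 3 x + 1.

L_3(x); series = -x^3/6 + 3 x^2/2 - 3 x + 1


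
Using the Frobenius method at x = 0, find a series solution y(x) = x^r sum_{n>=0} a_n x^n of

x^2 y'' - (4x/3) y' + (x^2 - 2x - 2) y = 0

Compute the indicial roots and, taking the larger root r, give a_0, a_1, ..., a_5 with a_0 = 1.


Write in Frobenius form y'' + (p(x)/x) y' + (q(x)/x^2) y = 0:
  p(x) = -4/3,  q(x) = x^2 - 2x - 2.
Indicial equation: r(r-1) + (-4/3) r + (-2) = 0 -> roots r_1 = 3, r_2 = -2/3.
Take r = r_1 = 3. Let y(x) = x^r sum_{n>=0} a_n x^n with a_0 = 1.
Substitute y = x^r sum a_n x^n and match x^{r+n}. The recurrence is
  D(n) a_n - 2 a_{n-1} + 1 a_{n-2} = 0,  where D(n) = (r+n)(r+n-1) + (-4/3)(r+n) + (-2).
  a_n = [2 a_{n-1} - 1 a_{n-2}] / D(n).
Since the indicial polynomial factors as (r - r_1)(r - r_2), D(n) = (r_1 + n - r_1)(r_1 + n - r_2) = n(n + 11/3).
Evaluating step by step (a_0 = 1):
  n = 1: D(1) = 1(1 + 11/3) = 14/3; numerator = 2(1) = 2; a_1 = (2)/(14/3) = 3/7
  n = 2: D(2) = 2(2 + 11/3) = 34/3; numerator = 2(3/7) - 1(1) = -1/7; a_2 = (-1/7)/(34/3) = -3/238
  n = 3: D(3) = 3(3 + 11/3) = 20; numerator = 2(-3/238) - 1(3/7) = -54/119; a_3 = (-54/119)/(20) = -27/1190
  n = 4: D(4) = 4(4 + 11/3) = 92/3; numerator = 2(-27/1190) - 1(-3/238) = -39/1190; a_4 = (-39/1190)/(92/3) = -117/109480
  n = 5: D(5) = 5(5 + 11/3) = 130/3; numerator = 2(-117/109480) - 1(-27/1190) = 225/10948; a_5 = (225/10948)/(130/3) = 135/284648

r = 3; a_0 = 1; a_1 = 3/7; a_2 = -3/238; a_3 = -27/1190; a_4 = -117/109480; a_5 = 135/284648


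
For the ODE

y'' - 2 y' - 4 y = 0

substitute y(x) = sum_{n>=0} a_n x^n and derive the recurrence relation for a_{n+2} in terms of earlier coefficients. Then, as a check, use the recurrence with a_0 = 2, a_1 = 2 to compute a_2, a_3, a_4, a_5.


Substitute y = sum_n a_n x^n.
y''(x) has coefficient (n+2)(n+1) a_{n+2} at x^n;
-2 y'(x) has coefficient -2 (n+1) a_{n+1} at x^n;
-4 y(x) has coefficient -4 a_n at x^n.
Matching x^n: (n+2)(n+1) a_{n+2} - 2 (n+1) a_{n+1} - 4 a_n = 0.
Thus a_{n+2} = [2 (n+1) a_{n+1} + 4 a_n] / ((n+1)(n+2)).

Check with a_0 = 2, a_1 = 2 (apply the recurrence for n = 0, 1, 2, 3): a_0 = 2, a_1 = 2, a_2 = 6, a_3 = 16/3, a_4 = 14/3, a_5 = 44/15.

a_(n+2) = [2 (n+1) a_(n+1) + 4 a_n] / ((n+1)(n+2)); check: a_0 = 2, a_1 = 2, a_2 = 6, a_3 = 16/3, a_4 = 14/3, a_5 = 44/15


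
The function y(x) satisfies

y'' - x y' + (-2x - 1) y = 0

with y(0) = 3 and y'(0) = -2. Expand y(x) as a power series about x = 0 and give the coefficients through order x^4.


Ansatz: y(x) = sum_{n>=0} a_n x^n, so y'(x) = sum_{n>=1} n a_n x^(n-1) and y''(x) = sum_{n>=2} n(n-1) a_n x^(n-2).
Substitute into P(x) y'' + Q(x) y' + R(x) y = 0 with P(x) = 1, Q(x) = -x, R(x) = -2x - 1, and match powers of x.
Initial conditions: a_0 = 3, a_1 = -2.
Setting the coefficient of each power of x to zero and solving order by order (substituting the coefficients already found):
  x^0: 2 a_2 - a_0 = 0  ->  2 a_2 = a_0 = 3  ->  a_2 = 3/2
  x^1: 6 a_3 - 2 a_1 - 2 a_0 = 0  ->  6 a_3 = 2 a_1 + 2 a_0 = 2  ->  a_3 = 1/3
  x^2: 12 a_4 - 3 a_2 - 2 a_1 = 0  ->  12 a_4 = 3 a_2 + 2 a_1 = 1/2  ->  a_4 = 1/24
Truncated series: y(x) = 3 - 2 x + (3/2) x^2 + (1/3) x^3 + (1/24) x^4 + O(x^5).

a_0 = 3; a_1 = -2; a_2 = 3/2; a_3 = 1/3; a_4 = 1/24


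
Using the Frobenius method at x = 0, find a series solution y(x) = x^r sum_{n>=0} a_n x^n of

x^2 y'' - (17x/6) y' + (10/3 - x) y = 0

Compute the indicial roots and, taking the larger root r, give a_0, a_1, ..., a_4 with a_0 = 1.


Write in Frobenius form y'' + (p(x)/x) y' + (q(x)/x^2) y = 0:
  p(x) = -17/6,  q(x) = 10/3 - x.
Indicial equation: r(r-1) + (-17/6) r + (10/3) = 0 -> roots r_1 = 5/2, r_2 = 4/3.
Take r = r_1 = 5/2. Let y(x) = x^r sum_{n>=0} a_n x^n with a_0 = 1.
Substitute y = x^r sum a_n x^n and match x^{r+n}. The recurrence is
  D(n) a_n - 1 a_{n-1} = 0,  where D(n) = (r+n)(r+n-1) + (-17/6)(r+n) + (10/3).
  a_n = 1 / D(n) * a_{n-1}.
Since the indicial polynomial factors as (r - r_1)(r - r_2), D(n) = (r_1 + n - r_1)(r_1 + n - r_2) = n(n + 7/6).
Evaluating step by step (a_0 = 1):
  n = 1: D(1) = 1(1 + 7/6) = 13/6; numerator = 1(1) = 1; a_1 = (1)/(13/6) = 6/13
  n = 2: D(2) = 2(2 + 7/6) = 19/3; numerator = 1(6/13) = 6/13; a_2 = (6/13)/(19/3) = 18/247
  n = 3: D(3) = 3(3 + 7/6) = 25/2; numerator = 1(18/247) = 18/247; a_3 = (18/247)/(25/2) = 36/6175
  n = 4: D(4) = 4(4 + 7/6) = 62/3; numerator = 1(36/6175) = 36/6175; a_4 = (36/6175)/(62/3) = 54/191425

r = 5/2; a_0 = 1; a_1 = 6/13; a_2 = 18/247; a_3 = 36/6175; a_4 = 54/191425


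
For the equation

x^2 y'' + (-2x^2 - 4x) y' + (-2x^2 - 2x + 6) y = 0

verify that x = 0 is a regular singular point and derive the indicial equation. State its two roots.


Divide by x^2 to reach normal form y'' + P_1(x) y' + P_2(x) y = 0 with P_1(x) = -2 - 4/x and P_2(x) = -2 - 2/x + 6/x^2.
x = 0 is a singular point because the y'-coefficient -2 - 4/x has a pole at x = 0 and the y-coefficient -2 - 2/x + 6/x^2 has a pole at x = 0.
It is a regular singular point because x P_1(x) = p(x) = -2x - 4 and x^2 P_2(x) = q(x) = -2x^2 - 2x + 6 are polynomials, hence analytic at x = 0.
p(0) = -4,  q(0) = 6.
Indicial equation: r(r-1) + p(0) r + q(0) = 0, i.e. r^2 + (p(0) - 1) r + q(0) = 0, i.e. r^2 - 5 r + 6 = 0.
Discriminant: (-5)^2 - 4(6) = 1, so r = (5 ± 1)/2.
Solving: r_1 = 3, r_2 = 2.

indicial: r^2 - 5 r + 6 = 0; roots r_1 = 3, r_2 = 2


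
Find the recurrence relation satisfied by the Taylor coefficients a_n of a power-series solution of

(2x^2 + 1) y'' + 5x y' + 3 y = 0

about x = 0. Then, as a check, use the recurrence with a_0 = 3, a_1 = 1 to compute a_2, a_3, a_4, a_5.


Substitute y = sum_n a_n x^n.
(1 + 2 x^2) y'' contributes (n+2)(n+1) a_{n+2} + 2 n(n-1) a_n at x^n.
5 x y'(x) contributes 5 n a_n at x^n.
3 y(x) contributes 3 a_n at x^n.
Matching x^n: (n+2)(n+1) a_{n+2} + (2 n(n-1) + 5 n + 3) a_n = 0.
Thus a_{n+2} = (-2 n(n-1) - 5 n - 3) / ((n+1)(n+2)) * a_n.

Check with a_0 = 3, a_1 = 1 (apply the recurrence for n = 0, 1, 2, 3): a_0 = 3, a_1 = 1, a_2 = -9/2, a_3 = -4/3, a_4 = 51/8, a_5 = 2.

a_(n+2) = (-2 n(n-1) - 5 n - 3) / ((n+1)(n+2)) * a_n; check: a_0 = 3, a_1 = 1, a_2 = -9/2, a_3 = -4/3, a_4 = 51/8, a_5 = 2


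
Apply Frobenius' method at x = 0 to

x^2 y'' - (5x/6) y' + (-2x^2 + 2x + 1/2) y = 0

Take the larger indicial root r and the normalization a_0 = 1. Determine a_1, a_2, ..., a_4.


Write in Frobenius form y'' + (p(x)/x) y' + (q(x)/x^2) y = 0:
  p(x) = -5/6,  q(x) = -2x^2 + 2x + 1/2.
Indicial equation: r(r-1) + (-5/6) r + (1/2) = 0 -> roots r_1 = 3/2, r_2 = 1/3.
Take r = r_1 = 3/2. Let y(x) = x^r sum_{n>=0} a_n x^n with a_0 = 1.
Substitute y = x^r sum a_n x^n and match x^{r+n}. The recurrence is
  D(n) a_n + 2 a_{n-1} - 2 a_{n-2} = 0,  where D(n) = (r+n)(r+n-1) + (-5/6)(r+n) + (1/2).
  a_n = [-2 a_{n-1} + 2 a_{n-2}] / D(n).
Since the indicial polynomial factors as (r - r_1)(r - r_2), D(n) = (r_1 + n - r_1)(r_1 + n - r_2) = n(n + 7/6).
Evaluating step by step (a_0 = 1):
  n = 1: D(1) = 1(1 + 7/6) = 13/6; numerator = -2(1) = -2; a_1 = (-2)/(13/6) = -12/13
  n = 2: D(2) = 2(2 + 7/6) = 19/3; numerator = -2(-12/13) + 2(1) = 50/13; a_2 = (50/13)/(19/3) = 150/247
  n = 3: D(3) = 3(3 + 7/6) = 25/2; numerator = -2(150/247) + 2(-12/13) = -756/247; a_3 = (-756/247)/(25/2) = -1512/6175
  n = 4: D(4) = 4(4 + 7/6) = 62/3; numerator = -2(-1512/6175) + 2(150/247) = 10524/6175; a_4 = (10524/6175)/(62/3) = 15786/191425

r = 3/2; a_0 = 1; a_1 = -12/13; a_2 = 150/247; a_3 = -1512/6175; a_4 = 15786/191425


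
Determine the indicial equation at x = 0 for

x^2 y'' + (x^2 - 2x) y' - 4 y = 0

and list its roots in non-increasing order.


Divide by x^2 to reach normal form y'' + P_1(x) y' + P_2(x) y = 0 with P_1(x) = 1 - 2/x and P_2(x) = -4/x^2.
x = 0 is a singular point because the y'-coefficient 1 - 2/x has a pole at x = 0 and the y-coefficient -4/x^2 has a pole at x = 0.
It is a regular singular point because x P_1(x) = p(x) = x - 2 and x^2 P_2(x) = q(x) = -4 are polynomials, hence analytic at x = 0.
p(0) = -2,  q(0) = -4.
Indicial equation: r(r-1) + p(0) r + q(0) = 0, i.e. r^2 + (p(0) - 1) r + q(0) = 0, i.e. r^2 - 3 r - 4 = 0.
Discriminant: (-3)^2 - 4(-4) = 25, so r = (3 ± 5)/2.
Solving: r_1 = 4, r_2 = -1.

indicial: r^2 - 3 r - 4 = 0; roots r_1 = 4, r_2 = -1


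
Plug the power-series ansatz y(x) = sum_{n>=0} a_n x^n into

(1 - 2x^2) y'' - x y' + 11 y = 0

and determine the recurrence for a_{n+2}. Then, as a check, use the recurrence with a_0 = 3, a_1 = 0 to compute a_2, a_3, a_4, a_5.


Substitute y = sum_n a_n x^n.
(1 - 2 x^2) y'' contributes (n+2)(n+1) a_{n+2} - 2 n(n-1) a_n at x^n.
-x y'(x) contributes -n a_n at x^n.
11 y(x) contributes 11 a_n at x^n.
Matching x^n: (n+2)(n+1) a_{n+2} + (-2 n(n-1) - n + 11) a_n = 0.
Thus a_{n+2} = (2 n(n-1) + n - 11) / ((n+1)(n+2)) * a_n.

Check with a_0 = 3, a_1 = 0 (apply the recurrence for n = 0, 1, 2, 3): a_0 = 3, a_1 = 0, a_2 = -33/2, a_3 = 0, a_4 = 55/8, a_5 = 0.

a_(n+2) = (2 n(n-1) + n - 11) / ((n+1)(n+2)) * a_n; check: a_0 = 3, a_1 = 0, a_2 = -33/2, a_3 = 0, a_4 = 55/8, a_5 = 0


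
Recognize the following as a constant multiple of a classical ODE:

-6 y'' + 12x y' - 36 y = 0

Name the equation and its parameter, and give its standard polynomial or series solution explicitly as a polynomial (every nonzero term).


All three coefficients share the factor -6; dividing through by -6 gives  y'' - 2x y' + 6 y = 0.
This matches the Hermite equation y'' - 2x y' + 2n y = 0 with 2n = 6, so n = 3; the polynomial solution is H_3(x).
With y = sum_k a_k x^k, matching x^k gives (k+2)(k+1) a_{k+2} = 2(k - n) a_k = 2(k - 3) a_k. The right side vanishes at k = 3, so the series with the parity of 3 terminates at degree 3.
Standard normalization: leading coefficient of H_n is 2^n, so a_3 = 2^3 = 8. Work downward with a_k = (k+1)(k+2) a_{k+2} / (2(k - n)):
  a_1 = (2)(3)(8) / (2(1 - 3)) = 48/(-4) = -12
Hence H_3(x) = 8 x^3 - 12 x.

H_3(x); series = 8 x^3 - 12 x


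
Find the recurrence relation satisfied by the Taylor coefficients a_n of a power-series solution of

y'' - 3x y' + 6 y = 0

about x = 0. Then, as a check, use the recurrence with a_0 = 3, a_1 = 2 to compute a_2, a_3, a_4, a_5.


Substitute y = sum_n a_n x^n.
y''(x) has coefficient (n+2)(n+1) a_{n+2} at x^n;
-3 x y'(x) has coefficient -3 n a_n at x^n (shift);
6 y(x) has coefficient 6 a_n at x^n.
Matching x^n: (n+2)(n+1) a_{n+2} + (-3n + 6) a_n = 0.
Thus a_{n+2} = (3n - 6) / ((n+1)(n+2)) * a_n.

Check with a_0 = 3, a_1 = 2 (apply the recurrence for n = 0, 1, 2, 3): a_0 = 3, a_1 = 2, a_2 = -9, a_3 = -1, a_4 = 0, a_5 = -3/20.

a_(n+2) = (3n - 6) / ((n+1)(n+2)) * a_n; check: a_0 = 3, a_1 = 2, a_2 = -9, a_3 = -1, a_4 = 0, a_5 = -3/20


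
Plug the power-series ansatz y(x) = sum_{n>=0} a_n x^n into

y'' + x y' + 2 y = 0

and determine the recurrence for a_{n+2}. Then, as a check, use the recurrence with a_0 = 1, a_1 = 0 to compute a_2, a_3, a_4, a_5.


Substitute y = sum_n a_n x^n.
y''(x) has coefficient (n+2)(n+1) a_{n+2} at x^n;
x y'(x) has coefficient n a_n at x^n (shift);
2 y(x) has coefficient 2 a_n at x^n.
Matching x^n: (n+2)(n+1) a_{n+2} + (n + 2) a_n = 0.
Thus a_{n+2} = (-n - 2) / ((n+1)(n+2)) * a_n.

Check with a_0 = 1, a_1 = 0 (apply the recurrence for n = 0, 1, 2, 3): a_0 = 1, a_1 = 0, a_2 = -1, a_3 = 0, a_4 = 1/3, a_5 = 0.

a_(n+2) = (-n - 2) / ((n+1)(n+2)) * a_n; check: a_0 = 1, a_1 = 0, a_2 = -1, a_3 = 0, a_4 = 1/3, a_5 = 0


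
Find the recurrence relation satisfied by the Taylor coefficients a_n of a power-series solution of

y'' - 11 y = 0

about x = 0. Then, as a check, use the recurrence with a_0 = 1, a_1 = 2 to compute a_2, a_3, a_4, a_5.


Substitute y = sum_n a_n x^n into y'' + (const) y = 0.
y''(x) = sum_{n>=0} (n+2)(n+1) a_{n+2} x^n.
The ODE becomes sum_n [(n+2)(n+1) a_{n+2} - 11 a_n] x^n = 0.
Setting each coefficient to zero gives the recurrence:
  (n+2)(n+1) a_{n+2} - 11 a_n = 0,
  a_{n+2} = 11 / ((n+1)(n+2)) a_n.

Check with a_0 = 1, a_1 = 2 (apply the recurrence for n = 0, 1, 2, 3): a_0 = 1, a_1 = 2, a_2 = 11/2, a_3 = 11/3, a_4 = 121/24, a_5 = 121/60.

a_{n+2} = 11/((n+1)(n+2)) * a_n; check: a_0 = 1, a_1 = 2, a_2 = 11/2, a_3 = 11/3, a_4 = 121/24, a_5 = 121/60


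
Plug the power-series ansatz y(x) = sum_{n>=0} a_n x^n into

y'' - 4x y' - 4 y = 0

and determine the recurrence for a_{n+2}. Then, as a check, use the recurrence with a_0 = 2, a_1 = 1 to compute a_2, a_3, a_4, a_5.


Substitute y = sum_n a_n x^n.
y''(x) has coefficient (n+2)(n+1) a_{n+2} at x^n;
-4 x y'(x) has coefficient -4 n a_n at x^n (shift);
-4 y(x) has coefficient -4 a_n at x^n.
Matching x^n: (n+2)(n+1) a_{n+2} + (-4n - 4) a_n = 0.
Thus a_{n+2} = (4n + 4) / ((n+1)(n+2)) * a_n.

Check with a_0 = 2, a_1 = 1 (apply the recurrence for n = 0, 1, 2, 3): a_0 = 2, a_1 = 1, a_2 = 4, a_3 = 4/3, a_4 = 4, a_5 = 16/15.

a_(n+2) = (4n + 4) / ((n+1)(n+2)) * a_n; check: a_0 = 2, a_1 = 1, a_2 = 4, a_3 = 4/3, a_4 = 4, a_5 = 16/15


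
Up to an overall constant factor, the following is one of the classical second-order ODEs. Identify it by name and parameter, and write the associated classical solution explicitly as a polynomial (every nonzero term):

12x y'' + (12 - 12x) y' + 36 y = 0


All three coefficients share the factor 12; dividing through by 12 gives  x y'' + (1 - x) y' + 3 y = 0.
This matches the Laguerre equation x y'' + (1 - x) y' + n y = 0 with n = 3; the polynomial solution is L_3(x).
With y = sum_k a_k x^k, matching x^k gives (k+1)k a_{k+1} + (k+1) a_{k+1} - k a_k + n a_k = 0, i.e. (k+1)^2 a_{k+1} = (k - n) a_k = (k - 3) a_k. The right side vanishes at k = 3, so the series terminates at degree 3.
Standard normalization L_n(0) = 1 gives a_0 = 1. Work upward with a_{k+1} = (k - 3) a_k / (k+1)^2:
  a_1 = (0 - 3)(1) / 1^2 = -3/1 = -3
  a_2 = (1 - 3)(-3) / 2^2 = 6/4 = 3/2
  a_3 = (2 - 3)(3/2) / 3^2 = (-3/2)/9 = -1/6
Hence L_3(x) = -x^3/6 + 3 x^2/2 - 3 x + 1.

L_3(x); series = -x^3/6 + 3 x^2/2 - 3 x + 1


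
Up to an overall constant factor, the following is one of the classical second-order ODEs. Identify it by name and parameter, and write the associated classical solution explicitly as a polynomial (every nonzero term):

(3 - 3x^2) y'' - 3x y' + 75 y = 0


All three coefficients share the factor 3; dividing through by 3 gives  (1 - x^2) y'' - x y' + 25 y = 0.
This matches the Chebyshev equation (1 - x^2) y'' - x y' + n^2 y = 0 (note the -x y' term, not -2x y') with n^2 = 25, so n = 5; the polynomial solution is T_5(x).
With y = sum_k a_k x^k, matching x^k gives (k+2)(k+1) a_{k+2} = (k^2 - n^2) a_k = (k - 5)(k + 5) a_k. The right side vanishes at k = 5, so the series with the parity of 5 terminates at degree 5.
Standard normalization: leading coefficient of T_n is 2^(n-1), so a_5 = 2^4 = 16. Work downward with a_k = (k+1)(k+2) a_{k+2} / ((k - 5)(k + 5)):
  a_3 = (4)(5)(16) / ((3 - 5)(3 + 5)) = 320/(-16) = -20
  a_1 = (2)(3)(-20) / ((1 - 5)(1 + 5)) = -120/(-24) = 5
Hence T_5(x) = 16 x^5 - 20 x^3 + 5 x.

T_5(x); series = 16 x^5 - 20 x^3 + 5 x


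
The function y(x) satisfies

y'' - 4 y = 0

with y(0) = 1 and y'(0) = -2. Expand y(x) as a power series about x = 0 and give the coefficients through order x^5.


Ansatz: y(x) = sum_{n>=0} a_n x^n, so y'(x) = sum_{n>=1} n a_n x^(n-1) and y''(x) = sum_{n>=2} n(n-1) a_n x^(n-2).
Substitute into P(x) y'' + Q(x) y' + R(x) y = 0 with P(x) = 1, Q(x) = 0, R(x) = -4, and match powers of x.
Initial conditions: a_0 = 1, a_1 = -2.
Setting the coefficient of each power of x to zero and solving order by order (substituting the coefficients already found):
  x^0: 2 a_2 - 4 a_0 = 0  ->  2 a_2 = 4 a_0 = 4  ->  a_2 = 2
  x^1: 6 a_3 - 4 a_1 = 0  ->  6 a_3 = 4 a_1 = -8  ->  a_3 = -4/3
  x^2: 12 a_4 - 4 a_2 = 0  ->  12 a_4 = 4 a_2 = 8  ->  a_4 = 2/3
  x^3: 20 a_5 - 4 a_3 = 0  ->  20 a_5 = 4 a_3 = -16/3  ->  a_5 = -4/15
Truncated series: y(x) = 1 - 2 x + 2 x^2 - (4/3) x^3 + (2/3) x^4 - (4/15) x^5 + O(x^6).

a_0 = 1; a_1 = -2; a_2 = 2; a_3 = -4/3; a_4 = 2/3; a_5 = -4/15


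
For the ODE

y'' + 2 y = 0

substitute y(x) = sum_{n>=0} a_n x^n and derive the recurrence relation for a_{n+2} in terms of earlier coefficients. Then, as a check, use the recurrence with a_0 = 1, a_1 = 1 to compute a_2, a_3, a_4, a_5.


Substitute y = sum_n a_n x^n into y'' + (const) y = 0.
y''(x) = sum_{n>=0} (n+2)(n+1) a_{n+2} x^n.
The ODE becomes sum_n [(n+2)(n+1) a_{n+2} + 2 a_n] x^n = 0.
Setting each coefficient to zero gives the recurrence:
  (n+2)(n+1) a_{n+2} + 2 a_n = 0,
  a_{n+2} = -2 / ((n+1)(n+2)) a_n.

Check with a_0 = 1, a_1 = 1 (apply the recurrence for n = 0, 1, 2, 3): a_0 = 1, a_1 = 1, a_2 = -1, a_3 = -1/3, a_4 = 1/6, a_5 = 1/30.

a_{n+2} = -2/((n+1)(n+2)) * a_n; check: a_0 = 1, a_1 = 1, a_2 = -1, a_3 = -1/3, a_4 = 1/6, a_5 = 1/30


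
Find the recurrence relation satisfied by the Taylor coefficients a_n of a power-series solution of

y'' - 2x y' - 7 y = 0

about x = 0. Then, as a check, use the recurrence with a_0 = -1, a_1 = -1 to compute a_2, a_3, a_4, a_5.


Substitute y = sum_n a_n x^n.
y''(x) has coefficient (n+2)(n+1) a_{n+2} at x^n;
-2 x y'(x) has coefficient -2 n a_n at x^n (shift);
-7 y(x) has coefficient -7 a_n at x^n.
Matching x^n: (n+2)(n+1) a_{n+2} + (-2n - 7) a_n = 0.
Thus a_{n+2} = (2n + 7) / ((n+1)(n+2)) * a_n.

Check with a_0 = -1, a_1 = -1 (apply the recurrence for n = 0, 1, 2, 3): a_0 = -1, a_1 = -1, a_2 = -7/2, a_3 = -3/2, a_4 = -77/24, a_5 = -39/40.

a_(n+2) = (2n + 7) / ((n+1)(n+2)) * a_n; check: a_0 = -1, a_1 = -1, a_2 = -7/2, a_3 = -3/2, a_4 = -77/24, a_5 = -39/40


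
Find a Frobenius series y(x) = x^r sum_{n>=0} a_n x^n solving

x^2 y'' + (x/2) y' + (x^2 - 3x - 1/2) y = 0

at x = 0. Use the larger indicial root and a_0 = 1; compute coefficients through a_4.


Write in Frobenius form y'' + (p(x)/x) y' + (q(x)/x^2) y = 0:
  p(x) = 1/2,  q(x) = x^2 - 3x - 1/2.
Indicial equation: r(r-1) + (1/2) r + (-1/2) = 0 -> roots r_1 = 1, r_2 = -1/2.
Take r = r_1 = 1. Let y(x) = x^r sum_{n>=0} a_n x^n with a_0 = 1.
Substitute y = x^r sum a_n x^n and match x^{r+n}. The recurrence is
  D(n) a_n - 3 a_{n-1} + 1 a_{n-2} = 0,  where D(n) = (r+n)(r+n-1) + (1/2)(r+n) + (-1/2).
  a_n = [3 a_{n-1} - 1 a_{n-2}] / D(n).
Since the indicial polynomial factors as (r - r_1)(r - r_2), D(n) = (r_1 + n - r_1)(r_1 + n - r_2) = n(n + 3/2).
Evaluating step by step (a_0 = 1):
  n = 1: D(1) = 1(1 + 3/2) = 5/2; numerator = 3(1) = 3; a_1 = (3)/(5/2) = 6/5
  n = 2: D(2) = 2(2 + 3/2) = 7; numerator = 3(6/5) - 1(1) = 13/5; a_2 = (13/5)/(7) = 13/35
  n = 3: D(3) = 3(3 + 3/2) = 27/2; numerator = 3(13/35) - 1(6/5) = -3/35; a_3 = (-3/35)/(27/2) = -2/315
  n = 4: D(4) = 4(4 + 3/2) = 22; numerator = 3(-2/315) - 1(13/35) = -41/105; a_4 = (-41/105)/(22) = -41/2310

r = 1; a_0 = 1; a_1 = 6/5; a_2 = 13/35; a_3 = -2/315; a_4 = -41/2310


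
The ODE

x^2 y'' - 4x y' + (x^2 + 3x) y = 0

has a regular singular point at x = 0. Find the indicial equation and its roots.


Divide by x^2 to reach normal form y'' + P_1(x) y' + P_2(x) y = 0 with P_1(x) = -4/x and P_2(x) = 1 + 3/x.
x = 0 is a singular point because the y'-coefficient -4/x has a pole at x = 0 and the y-coefficient 1 + 3/x has a pole at x = 0.
It is a regular singular point because x P_1(x) = p(x) = -4 and x^2 P_2(x) = q(x) = x^2 + 3x are polynomials, hence analytic at x = 0.
p(0) = -4,  q(0) = 0.
Indicial equation: r(r-1) + p(0) r + q(0) = 0, i.e. r^2 + (p(0) - 1) r + q(0) = 0, i.e. r^2 - 5 r = 0.
Discriminant: (-5)^2 - 4(0) = 25, so r = (5 ± 5)/2.
Solving: r_1 = 5, r_2 = 0.

indicial: r^2 - 5 r = 0; roots r_1 = 5, r_2 = 0


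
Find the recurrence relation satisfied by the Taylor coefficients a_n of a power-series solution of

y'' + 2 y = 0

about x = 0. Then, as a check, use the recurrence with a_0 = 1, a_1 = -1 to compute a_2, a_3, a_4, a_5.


Substitute y = sum_n a_n x^n into y'' + (const) y = 0.
y''(x) = sum_{n>=0} (n+2)(n+1) a_{n+2} x^n.
The ODE becomes sum_n [(n+2)(n+1) a_{n+2} + 2 a_n] x^n = 0.
Setting each coefficient to zero gives the recurrence:
  (n+2)(n+1) a_{n+2} + 2 a_n = 0,
  a_{n+2} = -2 / ((n+1)(n+2)) a_n.

Check with a_0 = 1, a_1 = -1 (apply the recurrence for n = 0, 1, 2, 3): a_0 = 1, a_1 = -1, a_2 = -1, a_3 = 1/3, a_4 = 1/6, a_5 = -1/30.

a_{n+2} = -2/((n+1)(n+2)) * a_n; check: a_0 = 1, a_1 = -1, a_2 = -1, a_3 = 1/3, a_4 = 1/6, a_5 = -1/30


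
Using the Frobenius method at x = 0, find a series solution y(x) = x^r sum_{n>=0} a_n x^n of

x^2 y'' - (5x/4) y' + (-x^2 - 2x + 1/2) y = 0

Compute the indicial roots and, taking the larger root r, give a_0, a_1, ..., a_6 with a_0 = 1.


Write in Frobenius form y'' + (p(x)/x) y' + (q(x)/x^2) y = 0:
  p(x) = -5/4,  q(x) = -x^2 - 2x + 1/2.
Indicial equation: r(r-1) + (-5/4) r + (1/2) = 0 -> roots r_1 = 2, r_2 = 1/4.
Take r = r_1 = 2. Let y(x) = x^r sum_{n>=0} a_n x^n with a_0 = 1.
Substitute y = x^r sum a_n x^n and match x^{r+n}. The recurrence is
  D(n) a_n - 2 a_{n-1} - 1 a_{n-2} = 0,  where D(n) = (r+n)(r+n-1) + (-5/4)(r+n) + (1/2).
  a_n = [2 a_{n-1} + 1 a_{n-2}] / D(n).
Since the indicial polynomial factors as (r - r_1)(r - r_2), D(n) = (r_1 + n - r_1)(r_1 + n - r_2) = n(n + 7/4).
Evaluating step by step (a_0 = 1):
  n = 1: D(1) = 1(1 + 7/4) = 11/4; numerator = 2(1) = 2; a_1 = (2)/(11/4) = 8/11
  n = 2: D(2) = 2(2 + 7/4) = 15/2; numerator = 2(8/11) + 1(1) = 27/11; a_2 = (27/11)/(15/2) = 18/55
  n = 3: D(3) = 3(3 + 7/4) = 57/4; numerator = 2(18/55) + 1(8/11) = 76/55; a_3 = (76/55)/(57/4) = 16/165
  n = 4: D(4) = 4(4 + 7/4) = 23; numerator = 2(16/165) + 1(18/55) = 86/165; a_4 = (86/165)/(23) = 86/3795
  n = 5: D(5) = 5(5 + 7/4) = 135/4; numerator = 2(86/3795) + 1(16/165) = 36/253; a_5 = (36/253)/(135/4) = 16/3795
  n = 6: D(6) = 6(6 + 7/4) = 93/2; numerator = 2(16/3795) + 1(86/3795) = 118/3795; a_6 = (118/3795)/(93/2) = 236/352935

r = 2; a_0 = 1; a_1 = 8/11; a_2 = 18/55; a_3 = 16/165; a_4 = 86/3795; a_5 = 16/3795; a_6 = 236/352935


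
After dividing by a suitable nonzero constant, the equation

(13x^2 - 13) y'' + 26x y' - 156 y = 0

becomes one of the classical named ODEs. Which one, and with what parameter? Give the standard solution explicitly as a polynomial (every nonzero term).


All three coefficients share the factor -13; dividing through by -13 gives  (1 - x^2) y'' - 2x y' + 12 y = 0.
This matches the Legendre equation (1 - x^2) y'' - 2x y' + n(n+1) y = 0 (note the -2x y' term) with n(n+1) = 12, so n = 3; the polynomial solution is P_3(x).
With y = sum_k a_k x^k, matching x^k gives (k+2)(k+1) a_{k+2} = [k(k+1) - n(n+1)] a_k = (k - 3)(k + 4) a_k. The right side vanishes at k = 3, so the series with the parity of 3 terminates at degree 3.
Standard normalization (P_n(1) = 1): leading coefficient (2n)!/(2^n (n!)^2) = 720/(8*36) = 5/2, so a_3 = 5/2. Work downward with a_k = (k+1)(k+2) a_{k+2} / ((k - 3)(k + 4)):
  a_1 = (2)(3)(5/2) / ((1 - 3)(1 + 4)) = 15/(-10) = -3/2
Hence P_3(x) = 5 x^3/2 - 3 x/2.

P_3(x); series = 5 x^3/2 - 3 x/2


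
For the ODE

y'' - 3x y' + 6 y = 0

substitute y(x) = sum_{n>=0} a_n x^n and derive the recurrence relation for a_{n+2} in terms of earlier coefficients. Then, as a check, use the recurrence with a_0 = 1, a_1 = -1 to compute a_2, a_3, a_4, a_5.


Substitute y = sum_n a_n x^n.
y''(x) has coefficient (n+2)(n+1) a_{n+2} at x^n;
-3 x y'(x) has coefficient -3 n a_n at x^n (shift);
6 y(x) has coefficient 6 a_n at x^n.
Matching x^n: (n+2)(n+1) a_{n+2} + (-3n + 6) a_n = 0.
Thus a_{n+2} = (3n - 6) / ((n+1)(n+2)) * a_n.

Check with a_0 = 1, a_1 = -1 (apply the recurrence for n = 0, 1, 2, 3): a_0 = 1, a_1 = -1, a_2 = -3, a_3 = 1/2, a_4 = 0, a_5 = 3/40.

a_(n+2) = (3n - 6) / ((n+1)(n+2)) * a_n; check: a_0 = 1, a_1 = -1, a_2 = -3, a_3 = 1/2, a_4 = 0, a_5 = 3/40


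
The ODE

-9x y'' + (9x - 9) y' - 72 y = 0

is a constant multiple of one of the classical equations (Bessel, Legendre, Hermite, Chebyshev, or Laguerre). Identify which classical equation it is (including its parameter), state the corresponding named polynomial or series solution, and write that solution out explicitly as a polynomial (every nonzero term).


All three coefficients share the factor -9; dividing through by -9 gives  x y'' + (1 - x) y' + 8 y = 0.
This matches the Laguerre equation x y'' + (1 - x) y' + n y = 0 with n = 8; the polynomial solution is L_8(x).
With y = sum_k a_k x^k, matching x^k gives (k+1)k a_{k+1} + (k+1) a_{k+1} - k a_k + n a_k = 0, i.e. (k+1)^2 a_{k+1} = (k - n) a_k = (k - 8) a_k. The right side vanishes at k = 8, so the series terminates at degree 8.
Standard normalization L_n(0) = 1 gives a_0 = 1. Work upward with a_{k+1} = (k - 8) a_k / (k+1)^2:
  a_1 = (0 - 8)(1) / 1^2 = -8/1 = -8
  a_2 = (1 - 8)(-8) / 2^2 = 56/4 = 14
  a_3 = (2 - 8)(14) / 3^2 = -84/9 = -28/3
  a_4 = (3 - 8)(-28/3) / 4^2 = (140/3)/16 = 35/12
  a_5 = (4 - 8)(35/12) / 5^2 = (-35/3)/25 = -7/15
  a_6 = (5 - 8)(-7/15) / 6^2 = (7/5)/36 = 7/180
  a_7 = (6 - 8)(7/180) / 7^2 = (-7/90)/49 = -1/630
  a_8 = (7 - 8)(-1/630) / 8^2 = (1/630)/64 = 1/40320
Hence L_8(x) = x^8/40320 - x^7/630 + 7 x^6/180 - 7 x^5/15 + 35 x^4/12 - 28 x^3/3 + 14 x^2 - 8 x + 1.

L_8(x); series = x^8/40320 - x^7/630 + 7 x^6/180 - 7 x^5/15 + 35 x^4/12 - 28 x^3/3 + 14 x^2 - 8 x + 1


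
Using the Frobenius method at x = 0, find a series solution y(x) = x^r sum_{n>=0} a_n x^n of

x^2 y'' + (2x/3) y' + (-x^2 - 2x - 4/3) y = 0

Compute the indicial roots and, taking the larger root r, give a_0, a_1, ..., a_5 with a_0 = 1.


Write in Frobenius form y'' + (p(x)/x) y' + (q(x)/x^2) y = 0:
  p(x) = 2/3,  q(x) = -x^2 - 2x - 4/3.
Indicial equation: r(r-1) + (2/3) r + (-4/3) = 0 -> roots r_1 = 4/3, r_2 = -1.
Take r = r_1 = 4/3. Let y(x) = x^r sum_{n>=0} a_n x^n with a_0 = 1.
Substitute y = x^r sum a_n x^n and match x^{r+n}. The recurrence is
  D(n) a_n - 2 a_{n-1} - 1 a_{n-2} = 0,  where D(n) = (r+n)(r+n-1) + (2/3)(r+n) + (-4/3).
  a_n = [2 a_{n-1} + 1 a_{n-2}] / D(n).
Since the indicial polynomial factors as (r - r_1)(r - r_2), D(n) = (r_1 + n - r_1)(r_1 + n - r_2) = n(n + 7/3).
Evaluating step by step (a_0 = 1):
  n = 1: D(1) = 1(1 + 7/3) = 10/3; numerator = 2(1) = 2; a_1 = (2)/(10/3) = 3/5
  n = 2: D(2) = 2(2 + 7/3) = 26/3; numerator = 2(3/5) + 1(1) = 11/5; a_2 = (11/5)/(26/3) = 33/130
  n = 3: D(3) = 3(3 + 7/3) = 16; numerator = 2(33/130) + 1(3/5) = 72/65; a_3 = (72/65)/(16) = 9/130
  n = 4: D(4) = 4(4 + 7/3) = 76/3; numerator = 2(9/130) + 1(33/130) = 51/130; a_4 = (51/130)/(76/3) = 153/9880
  n = 5: D(5) = 5(5 + 7/3) = 110/3; numerator = 2(153/9880) + 1(9/130) = 99/988; a_5 = (99/988)/(110/3) = 27/9880

r = 4/3; a_0 = 1; a_1 = 3/5; a_2 = 33/130; a_3 = 9/130; a_4 = 153/9880; a_5 = 27/9880


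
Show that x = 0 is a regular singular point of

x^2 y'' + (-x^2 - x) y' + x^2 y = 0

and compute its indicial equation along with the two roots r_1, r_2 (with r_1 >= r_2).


Divide by x^2 to reach normal form y'' + P_1(x) y' + P_2(x) y = 0 with P_1(x) = -1 - 1/x and P_2(x) = 1.
x = 0 is a singular point because the y'-coefficient -1 - 1/x has a pole at x = 0.
It is a regular singular point because x P_1(x) = p(x) = -x - 1 and x^2 P_2(x) = q(x) = x^2 are polynomials, hence analytic at x = 0.
p(0) = -1,  q(0) = 0.
Indicial equation: r(r-1) + p(0) r + q(0) = 0, i.e. r^2 + (p(0) - 1) r + q(0) = 0, i.e. r^2 - 2 r = 0.
Discriminant: (-2)^2 - 4(0) = 4, so r = (2 ± 2)/2.
Solving: r_1 = 2, r_2 = 0.

indicial: r^2 - 2 r = 0; roots r_1 = 2, r_2 = 0


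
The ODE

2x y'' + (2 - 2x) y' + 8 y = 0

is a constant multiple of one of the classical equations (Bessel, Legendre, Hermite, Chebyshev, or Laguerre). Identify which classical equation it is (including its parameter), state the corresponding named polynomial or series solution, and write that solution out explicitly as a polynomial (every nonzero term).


All three coefficients share the factor 2; dividing through by 2 gives  x y'' + (1 - x) y' + 4 y = 0.
This matches the Laguerre equation x y'' + (1 - x) y' + n y = 0 with n = 4; the polynomial solution is L_4(x).
With y = sum_k a_k x^k, matching x^k gives (k+1)k a_{k+1} + (k+1) a_{k+1} - k a_k + n a_k = 0, i.e. (k+1)^2 a_{k+1} = (k - n) a_k = (k - 4) a_k. The right side vanishes at k = 4, so the series terminates at degree 4.
Standard normalization L_n(0) = 1 gives a_0 = 1. Work upward with a_{k+1} = (k - 4) a_k / (k+1)^2:
  a_1 = (0 - 4)(1) / 1^2 = -4/1 = -4
  a_2 = (1 - 4)(-4) / 2^2 = 12/4 = 3
  a_3 = (2 - 4)(3) / 3^2 = -6/9 = -2/3
  a_4 = (3 - 4)(-2/3) / 4^2 = (2/3)/16 = 1/24
Hence L_4(x) = x^4/24 - 2 x^3/3 + 3 x^2 - 4 x + 1.

L_4(x); series = x^4/24 - 2 x^3/3 + 3 x^2 - 4 x + 1


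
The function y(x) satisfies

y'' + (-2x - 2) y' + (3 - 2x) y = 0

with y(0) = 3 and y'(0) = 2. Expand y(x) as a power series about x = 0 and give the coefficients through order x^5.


Ansatz: y(x) = sum_{n>=0} a_n x^n, so y'(x) = sum_{n>=1} n a_n x^(n-1) and y''(x) = sum_{n>=2} n(n-1) a_n x^(n-2).
Substitute into P(x) y'' + Q(x) y' + R(x) y = 0 with P(x) = 1, Q(x) = -2x - 2, R(x) = 3 - 2x, and match powers of x.
Initial conditions: a_0 = 3, a_1 = 2.
Setting the coefficient of each power of x to zero and solving order by order (substituting the coefficients already found):
  x^0: 2 a_2 - 2 a_1 + 3 a_0 = 0  ->  2 a_2 = 2 a_1 - 3 a_0 = -5  ->  a_2 = -5/2
  x^1: 6 a_3 - 4 a_2 + a_1 - 2 a_0 = 0  ->  6 a_3 = 4 a_2 - a_1 + 2 a_0 = -6  ->  a_3 = -1
  x^2: 12 a_4 - 6 a_3 - a_2 - 2 a_1 = 0  ->  12 a_4 = 6 a_3 + a_2 + 2 a_1 = -9/2  ->  a_4 = -3/8
  x^3: 20 a_5 - 8 a_4 - 3 a_3 - 2 a_2 = 0  ->  20 a_5 = 8 a_4 + 3 a_3 + 2 a_2 = -11  ->  a_5 = -11/20
Truncated series: y(x) = 3 + 2 x - (5/2) x^2 - x^3 - (3/8) x^4 - (11/20) x^5 + O(x^6).

a_0 = 3; a_1 = 2; a_2 = -5/2; a_3 = -1; a_4 = -3/8; a_5 = -11/20


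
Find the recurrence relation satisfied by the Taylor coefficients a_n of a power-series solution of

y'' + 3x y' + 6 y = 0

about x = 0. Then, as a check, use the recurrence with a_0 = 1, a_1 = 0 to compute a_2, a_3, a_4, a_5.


Substitute y = sum_n a_n x^n.
y''(x) has coefficient (n+2)(n+1) a_{n+2} at x^n;
3 x y'(x) has coefficient 3 n a_n at x^n (shift);
6 y(x) has coefficient 6 a_n at x^n.
Matching x^n: (n+2)(n+1) a_{n+2} + (3n + 6) a_n = 0.
Thus a_{n+2} = (-3n - 6) / ((n+1)(n+2)) * a_n.

Check with a_0 = 1, a_1 = 0 (apply the recurrence for n = 0, 1, 2, 3): a_0 = 1, a_1 = 0, a_2 = -3, a_3 = 0, a_4 = 3, a_5 = 0.

a_(n+2) = (-3n - 6) / ((n+1)(n+2)) * a_n; check: a_0 = 1, a_1 = 0, a_2 = -3, a_3 = 0, a_4 = 3, a_5 = 0


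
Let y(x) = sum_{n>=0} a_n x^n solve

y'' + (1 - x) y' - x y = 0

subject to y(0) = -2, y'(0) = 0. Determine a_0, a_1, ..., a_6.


Ansatz: y(x) = sum_{n>=0} a_n x^n, so y'(x) = sum_{n>=1} n a_n x^(n-1) and y''(x) = sum_{n>=2} n(n-1) a_n x^(n-2).
Substitute into P(x) y'' + Q(x) y' + R(x) y = 0 with P(x) = 1, Q(x) = 1 - x, R(x) = -x, and match powers of x.
Initial conditions: a_0 = -2, a_1 = 0.
Setting the coefficient of each power of x to zero and solving order by order (substituting the coefficients already found):
  x^0: 2 a_2 + a_1 = 0  ->  2 a_2 = -a_1 = 0  ->  a_2 = 0
  x^1: 6 a_3 + 2 a_2 - a_1 - a_0 = 0  ->  6 a_3 = -2 a_2 + a_1 + a_0 = -2  ->  a_3 = -1/3
  x^2: 12 a_4 + 3 a_3 - 2 a_2 - a_1 = 0  ->  12 a_4 = -3 a_3 + 2 a_2 + a_1 = 1  ->  a_4 = 1/12
  x^3: 20 a_5 + 4 a_4 - 3 a_3 - a_2 = 0  ->  20 a_5 = -4 a_4 + 3 a_3 + a_2 = -4/3  ->  a_5 = -1/15
  x^4: 30 a_6 + 5 a_5 - 4 a_4 - a_3 = 0  ->  30 a_6 = -5 a_5 + 4 a_4 + a_3 = 1/3  ->  a_6 = 1/90
Truncated series: y(x) = -2 - (1/3) x^3 + (1/12) x^4 - (1/15) x^5 + (1/90) x^6 + O(x^7).

a_0 = -2; a_1 = 0; a_2 = 0; a_3 = -1/3; a_4 = 1/12; a_5 = -1/15; a_6 = 1/90
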